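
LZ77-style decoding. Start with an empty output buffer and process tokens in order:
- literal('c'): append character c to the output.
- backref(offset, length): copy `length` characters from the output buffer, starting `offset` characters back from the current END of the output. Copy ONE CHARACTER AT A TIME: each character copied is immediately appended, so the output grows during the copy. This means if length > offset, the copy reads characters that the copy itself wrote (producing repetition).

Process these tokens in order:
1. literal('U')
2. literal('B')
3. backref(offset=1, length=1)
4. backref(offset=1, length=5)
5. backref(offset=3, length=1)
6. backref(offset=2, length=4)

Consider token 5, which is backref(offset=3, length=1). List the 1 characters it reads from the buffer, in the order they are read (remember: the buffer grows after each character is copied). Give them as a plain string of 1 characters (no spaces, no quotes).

Answer: B

Derivation:
Token 1: literal('U'). Output: "U"
Token 2: literal('B'). Output: "UB"
Token 3: backref(off=1, len=1). Copied 'B' from pos 1. Output: "UBB"
Token 4: backref(off=1, len=5) (overlapping!). Copied 'BBBBB' from pos 2. Output: "UBBBBBBB"
Token 5: backref(off=3, len=1). Buffer before: "UBBBBBBB" (len 8)
  byte 1: read out[5]='B', append. Buffer now: "UBBBBBBBB"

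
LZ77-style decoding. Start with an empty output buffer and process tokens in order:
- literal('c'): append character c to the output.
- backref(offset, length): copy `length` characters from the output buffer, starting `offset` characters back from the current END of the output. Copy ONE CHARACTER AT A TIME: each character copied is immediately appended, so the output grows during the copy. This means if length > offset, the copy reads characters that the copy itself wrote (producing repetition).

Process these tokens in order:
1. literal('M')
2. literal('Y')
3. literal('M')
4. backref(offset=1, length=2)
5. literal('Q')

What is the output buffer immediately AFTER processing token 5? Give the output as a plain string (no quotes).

Token 1: literal('M'). Output: "M"
Token 2: literal('Y'). Output: "MY"
Token 3: literal('M'). Output: "MYM"
Token 4: backref(off=1, len=2) (overlapping!). Copied 'MM' from pos 2. Output: "MYMMM"
Token 5: literal('Q'). Output: "MYMMMQ"

Answer: MYMMMQ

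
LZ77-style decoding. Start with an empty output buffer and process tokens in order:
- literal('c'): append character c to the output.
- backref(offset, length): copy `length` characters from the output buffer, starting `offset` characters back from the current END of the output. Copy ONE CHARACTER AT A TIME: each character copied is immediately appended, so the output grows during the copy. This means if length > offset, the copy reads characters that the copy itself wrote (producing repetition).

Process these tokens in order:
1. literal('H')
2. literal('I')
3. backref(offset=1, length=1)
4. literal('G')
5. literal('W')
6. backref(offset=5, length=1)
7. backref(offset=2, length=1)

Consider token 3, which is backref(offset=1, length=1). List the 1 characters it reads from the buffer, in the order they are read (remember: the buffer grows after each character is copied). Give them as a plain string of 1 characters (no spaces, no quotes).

Token 1: literal('H'). Output: "H"
Token 2: literal('I'). Output: "HI"
Token 3: backref(off=1, len=1). Buffer before: "HI" (len 2)
  byte 1: read out[1]='I', append. Buffer now: "HII"

Answer: I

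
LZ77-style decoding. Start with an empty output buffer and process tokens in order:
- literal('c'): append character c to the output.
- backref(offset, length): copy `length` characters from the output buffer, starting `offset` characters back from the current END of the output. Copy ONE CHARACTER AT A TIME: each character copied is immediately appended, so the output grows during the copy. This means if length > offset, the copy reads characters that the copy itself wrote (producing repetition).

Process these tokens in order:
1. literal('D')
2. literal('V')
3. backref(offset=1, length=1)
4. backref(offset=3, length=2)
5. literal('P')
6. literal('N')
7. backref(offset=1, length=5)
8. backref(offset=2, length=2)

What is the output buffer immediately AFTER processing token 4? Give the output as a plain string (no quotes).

Answer: DVVDV

Derivation:
Token 1: literal('D'). Output: "D"
Token 2: literal('V'). Output: "DV"
Token 3: backref(off=1, len=1). Copied 'V' from pos 1. Output: "DVV"
Token 4: backref(off=3, len=2). Copied 'DV' from pos 0. Output: "DVVDV"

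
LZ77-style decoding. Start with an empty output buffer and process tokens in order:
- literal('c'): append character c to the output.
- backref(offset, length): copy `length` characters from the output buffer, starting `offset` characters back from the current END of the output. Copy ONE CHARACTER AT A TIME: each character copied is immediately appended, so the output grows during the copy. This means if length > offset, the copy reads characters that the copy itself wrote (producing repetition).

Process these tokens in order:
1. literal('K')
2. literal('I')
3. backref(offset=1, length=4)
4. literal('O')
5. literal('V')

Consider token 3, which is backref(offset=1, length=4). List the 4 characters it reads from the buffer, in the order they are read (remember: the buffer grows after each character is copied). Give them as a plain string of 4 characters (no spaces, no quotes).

Answer: IIII

Derivation:
Token 1: literal('K'). Output: "K"
Token 2: literal('I'). Output: "KI"
Token 3: backref(off=1, len=4). Buffer before: "KI" (len 2)
  byte 1: read out[1]='I', append. Buffer now: "KII"
  byte 2: read out[2]='I', append. Buffer now: "KIII"
  byte 3: read out[3]='I', append. Buffer now: "KIIII"
  byte 4: read out[4]='I', append. Buffer now: "KIIIII"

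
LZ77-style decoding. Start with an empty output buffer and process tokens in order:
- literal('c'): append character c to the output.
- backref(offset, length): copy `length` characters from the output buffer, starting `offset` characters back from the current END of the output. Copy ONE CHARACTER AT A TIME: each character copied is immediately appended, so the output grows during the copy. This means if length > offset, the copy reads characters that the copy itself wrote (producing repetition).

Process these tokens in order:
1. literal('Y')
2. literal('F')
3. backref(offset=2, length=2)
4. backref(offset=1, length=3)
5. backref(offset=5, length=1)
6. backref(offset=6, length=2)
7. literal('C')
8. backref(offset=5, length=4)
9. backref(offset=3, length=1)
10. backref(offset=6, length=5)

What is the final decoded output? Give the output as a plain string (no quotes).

Token 1: literal('Y'). Output: "Y"
Token 2: literal('F'). Output: "YF"
Token 3: backref(off=2, len=2). Copied 'YF' from pos 0. Output: "YFYF"
Token 4: backref(off=1, len=3) (overlapping!). Copied 'FFF' from pos 3. Output: "YFYFFFF"
Token 5: backref(off=5, len=1). Copied 'Y' from pos 2. Output: "YFYFFFFY"
Token 6: backref(off=6, len=2). Copied 'YF' from pos 2. Output: "YFYFFFFYYF"
Token 7: literal('C'). Output: "YFYFFFFYYFC"
Token 8: backref(off=5, len=4). Copied 'FYYF' from pos 6. Output: "YFYFFFFYYFCFYYF"
Token 9: backref(off=3, len=1). Copied 'Y' from pos 12. Output: "YFYFFFFYYFCFYYFY"
Token 10: backref(off=6, len=5). Copied 'CFYYF' from pos 10. Output: "YFYFFFFYYFCFYYFYCFYYF"

Answer: YFYFFFFYYFCFYYFYCFYYF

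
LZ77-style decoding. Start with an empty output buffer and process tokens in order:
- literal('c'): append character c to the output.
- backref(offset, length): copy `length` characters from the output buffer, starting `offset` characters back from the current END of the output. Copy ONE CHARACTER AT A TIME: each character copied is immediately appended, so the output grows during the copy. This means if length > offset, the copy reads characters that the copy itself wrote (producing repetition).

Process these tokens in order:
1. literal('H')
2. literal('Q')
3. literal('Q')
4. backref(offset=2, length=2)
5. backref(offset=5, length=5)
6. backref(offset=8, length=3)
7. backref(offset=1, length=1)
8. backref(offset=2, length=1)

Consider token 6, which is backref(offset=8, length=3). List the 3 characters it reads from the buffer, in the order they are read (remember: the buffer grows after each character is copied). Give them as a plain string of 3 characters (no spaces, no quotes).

Token 1: literal('H'). Output: "H"
Token 2: literal('Q'). Output: "HQ"
Token 3: literal('Q'). Output: "HQQ"
Token 4: backref(off=2, len=2). Copied 'QQ' from pos 1. Output: "HQQQQ"
Token 5: backref(off=5, len=5). Copied 'HQQQQ' from pos 0. Output: "HQQQQHQQQQ"
Token 6: backref(off=8, len=3). Buffer before: "HQQQQHQQQQ" (len 10)
  byte 1: read out[2]='Q', append. Buffer now: "HQQQQHQQQQQ"
  byte 2: read out[3]='Q', append. Buffer now: "HQQQQHQQQQQQ"
  byte 3: read out[4]='Q', append. Buffer now: "HQQQQHQQQQQQQ"

Answer: QQQ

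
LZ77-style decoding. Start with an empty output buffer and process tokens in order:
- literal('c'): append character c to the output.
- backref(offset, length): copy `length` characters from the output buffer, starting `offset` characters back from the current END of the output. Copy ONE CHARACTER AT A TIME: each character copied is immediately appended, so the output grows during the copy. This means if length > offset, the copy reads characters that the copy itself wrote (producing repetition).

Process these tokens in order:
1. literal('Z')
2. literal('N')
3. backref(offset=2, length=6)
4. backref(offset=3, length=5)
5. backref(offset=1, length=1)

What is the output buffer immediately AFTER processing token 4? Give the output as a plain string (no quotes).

Answer: ZNZNZNZNNZNNZ

Derivation:
Token 1: literal('Z'). Output: "Z"
Token 2: literal('N'). Output: "ZN"
Token 3: backref(off=2, len=6) (overlapping!). Copied 'ZNZNZN' from pos 0. Output: "ZNZNZNZN"
Token 4: backref(off=3, len=5) (overlapping!). Copied 'NZNNZ' from pos 5. Output: "ZNZNZNZNNZNNZ"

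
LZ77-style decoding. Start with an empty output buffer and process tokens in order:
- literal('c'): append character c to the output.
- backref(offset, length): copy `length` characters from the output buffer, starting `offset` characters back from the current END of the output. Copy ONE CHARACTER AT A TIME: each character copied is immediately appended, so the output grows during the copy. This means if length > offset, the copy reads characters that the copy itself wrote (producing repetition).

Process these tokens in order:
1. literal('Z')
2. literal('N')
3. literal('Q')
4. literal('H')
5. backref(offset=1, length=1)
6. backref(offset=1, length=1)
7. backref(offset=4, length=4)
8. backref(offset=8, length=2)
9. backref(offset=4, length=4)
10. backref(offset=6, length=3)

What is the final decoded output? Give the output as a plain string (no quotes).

Answer: ZNQHHHQHHHQHHHQHQHH

Derivation:
Token 1: literal('Z'). Output: "Z"
Token 2: literal('N'). Output: "ZN"
Token 3: literal('Q'). Output: "ZNQ"
Token 4: literal('H'). Output: "ZNQH"
Token 5: backref(off=1, len=1). Copied 'H' from pos 3. Output: "ZNQHH"
Token 6: backref(off=1, len=1). Copied 'H' from pos 4. Output: "ZNQHHH"
Token 7: backref(off=4, len=4). Copied 'QHHH' from pos 2. Output: "ZNQHHHQHHH"
Token 8: backref(off=8, len=2). Copied 'QH' from pos 2. Output: "ZNQHHHQHHHQH"
Token 9: backref(off=4, len=4). Copied 'HHQH' from pos 8. Output: "ZNQHHHQHHHQHHHQH"
Token 10: backref(off=6, len=3). Copied 'QHH' from pos 10. Output: "ZNQHHHQHHHQHHHQHQHH"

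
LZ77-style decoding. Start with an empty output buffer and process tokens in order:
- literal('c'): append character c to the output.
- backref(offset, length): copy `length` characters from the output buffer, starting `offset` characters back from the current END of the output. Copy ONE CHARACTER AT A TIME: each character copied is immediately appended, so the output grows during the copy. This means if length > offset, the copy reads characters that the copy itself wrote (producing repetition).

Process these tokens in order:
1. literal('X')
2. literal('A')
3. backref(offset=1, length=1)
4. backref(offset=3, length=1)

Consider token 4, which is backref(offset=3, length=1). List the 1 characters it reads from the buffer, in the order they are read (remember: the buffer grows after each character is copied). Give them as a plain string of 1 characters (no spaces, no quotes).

Answer: X

Derivation:
Token 1: literal('X'). Output: "X"
Token 2: literal('A'). Output: "XA"
Token 3: backref(off=1, len=1). Copied 'A' from pos 1. Output: "XAA"
Token 4: backref(off=3, len=1). Buffer before: "XAA" (len 3)
  byte 1: read out[0]='X', append. Buffer now: "XAAX"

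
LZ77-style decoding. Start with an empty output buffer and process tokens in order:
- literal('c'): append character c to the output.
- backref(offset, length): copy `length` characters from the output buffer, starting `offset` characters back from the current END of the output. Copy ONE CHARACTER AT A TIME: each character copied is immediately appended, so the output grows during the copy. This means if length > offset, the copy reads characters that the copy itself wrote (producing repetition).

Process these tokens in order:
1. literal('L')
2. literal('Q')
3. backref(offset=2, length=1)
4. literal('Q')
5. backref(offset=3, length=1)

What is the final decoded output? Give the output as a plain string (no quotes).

Token 1: literal('L'). Output: "L"
Token 2: literal('Q'). Output: "LQ"
Token 3: backref(off=2, len=1). Copied 'L' from pos 0. Output: "LQL"
Token 4: literal('Q'). Output: "LQLQ"
Token 5: backref(off=3, len=1). Copied 'Q' from pos 1. Output: "LQLQQ"

Answer: LQLQQ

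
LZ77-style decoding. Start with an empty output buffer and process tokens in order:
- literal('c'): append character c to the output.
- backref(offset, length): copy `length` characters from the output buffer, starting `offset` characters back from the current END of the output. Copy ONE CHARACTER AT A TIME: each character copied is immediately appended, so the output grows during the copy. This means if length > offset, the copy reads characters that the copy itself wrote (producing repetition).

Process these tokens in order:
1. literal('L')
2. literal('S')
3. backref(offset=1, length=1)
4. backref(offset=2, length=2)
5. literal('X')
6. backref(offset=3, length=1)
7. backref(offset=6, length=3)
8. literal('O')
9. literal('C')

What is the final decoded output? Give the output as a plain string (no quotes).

Answer: LSSSSXSSSSOC

Derivation:
Token 1: literal('L'). Output: "L"
Token 2: literal('S'). Output: "LS"
Token 3: backref(off=1, len=1). Copied 'S' from pos 1. Output: "LSS"
Token 4: backref(off=2, len=2). Copied 'SS' from pos 1. Output: "LSSSS"
Token 5: literal('X'). Output: "LSSSSX"
Token 6: backref(off=3, len=1). Copied 'S' from pos 3. Output: "LSSSSXS"
Token 7: backref(off=6, len=3). Copied 'SSS' from pos 1. Output: "LSSSSXSSSS"
Token 8: literal('O'). Output: "LSSSSXSSSSO"
Token 9: literal('C'). Output: "LSSSSXSSSSOC"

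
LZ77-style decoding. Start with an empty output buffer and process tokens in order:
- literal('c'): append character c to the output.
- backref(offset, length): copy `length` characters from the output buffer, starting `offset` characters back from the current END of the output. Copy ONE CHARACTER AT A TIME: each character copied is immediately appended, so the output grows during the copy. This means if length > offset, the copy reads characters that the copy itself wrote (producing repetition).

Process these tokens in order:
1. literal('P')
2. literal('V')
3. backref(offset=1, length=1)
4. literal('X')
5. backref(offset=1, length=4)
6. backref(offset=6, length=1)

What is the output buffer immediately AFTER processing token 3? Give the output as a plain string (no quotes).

Answer: PVV

Derivation:
Token 1: literal('P'). Output: "P"
Token 2: literal('V'). Output: "PV"
Token 3: backref(off=1, len=1). Copied 'V' from pos 1. Output: "PVV"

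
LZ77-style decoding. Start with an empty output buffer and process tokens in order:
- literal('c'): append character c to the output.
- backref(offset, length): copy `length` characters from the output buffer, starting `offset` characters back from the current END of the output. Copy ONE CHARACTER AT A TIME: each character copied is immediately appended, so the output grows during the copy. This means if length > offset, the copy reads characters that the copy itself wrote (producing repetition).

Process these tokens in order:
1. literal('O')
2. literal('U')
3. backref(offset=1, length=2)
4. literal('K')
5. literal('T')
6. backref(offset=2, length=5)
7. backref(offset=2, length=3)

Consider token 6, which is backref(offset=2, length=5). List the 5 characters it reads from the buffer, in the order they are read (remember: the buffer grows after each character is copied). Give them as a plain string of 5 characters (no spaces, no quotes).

Token 1: literal('O'). Output: "O"
Token 2: literal('U'). Output: "OU"
Token 3: backref(off=1, len=2) (overlapping!). Copied 'UU' from pos 1. Output: "OUUU"
Token 4: literal('K'). Output: "OUUUK"
Token 5: literal('T'). Output: "OUUUKT"
Token 6: backref(off=2, len=5). Buffer before: "OUUUKT" (len 6)
  byte 1: read out[4]='K', append. Buffer now: "OUUUKTK"
  byte 2: read out[5]='T', append. Buffer now: "OUUUKTKT"
  byte 3: read out[6]='K', append. Buffer now: "OUUUKTKTK"
  byte 4: read out[7]='T', append. Buffer now: "OUUUKTKTKT"
  byte 5: read out[8]='K', append. Buffer now: "OUUUKTKTKTK"

Answer: KTKTK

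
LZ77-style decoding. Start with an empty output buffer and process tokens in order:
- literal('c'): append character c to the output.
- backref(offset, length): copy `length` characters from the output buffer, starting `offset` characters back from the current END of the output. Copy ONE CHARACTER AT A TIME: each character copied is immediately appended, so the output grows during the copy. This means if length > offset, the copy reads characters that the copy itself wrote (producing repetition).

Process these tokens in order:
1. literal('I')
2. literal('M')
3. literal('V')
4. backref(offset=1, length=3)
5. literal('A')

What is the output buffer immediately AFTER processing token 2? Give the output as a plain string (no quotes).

Answer: IM

Derivation:
Token 1: literal('I'). Output: "I"
Token 2: literal('M'). Output: "IM"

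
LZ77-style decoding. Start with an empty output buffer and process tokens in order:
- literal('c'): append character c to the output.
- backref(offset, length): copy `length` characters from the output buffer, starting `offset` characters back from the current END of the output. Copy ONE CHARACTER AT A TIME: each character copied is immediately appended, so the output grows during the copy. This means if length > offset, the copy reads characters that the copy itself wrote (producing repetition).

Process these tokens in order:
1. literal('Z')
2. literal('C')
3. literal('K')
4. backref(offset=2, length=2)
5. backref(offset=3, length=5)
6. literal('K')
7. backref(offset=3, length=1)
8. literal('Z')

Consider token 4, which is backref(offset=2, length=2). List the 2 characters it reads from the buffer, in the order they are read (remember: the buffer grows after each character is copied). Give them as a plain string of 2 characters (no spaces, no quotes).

Answer: CK

Derivation:
Token 1: literal('Z'). Output: "Z"
Token 2: literal('C'). Output: "ZC"
Token 3: literal('K'). Output: "ZCK"
Token 4: backref(off=2, len=2). Buffer before: "ZCK" (len 3)
  byte 1: read out[1]='C', append. Buffer now: "ZCKC"
  byte 2: read out[2]='K', append. Buffer now: "ZCKCK"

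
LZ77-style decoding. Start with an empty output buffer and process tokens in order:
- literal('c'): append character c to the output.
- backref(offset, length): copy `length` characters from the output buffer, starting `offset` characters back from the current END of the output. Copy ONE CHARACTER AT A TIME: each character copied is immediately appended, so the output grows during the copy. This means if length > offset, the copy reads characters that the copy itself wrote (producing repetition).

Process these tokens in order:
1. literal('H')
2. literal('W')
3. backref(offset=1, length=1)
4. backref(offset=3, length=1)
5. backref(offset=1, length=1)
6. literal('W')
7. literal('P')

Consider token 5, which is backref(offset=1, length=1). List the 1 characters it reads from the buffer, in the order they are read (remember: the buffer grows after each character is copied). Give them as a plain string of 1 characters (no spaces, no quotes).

Token 1: literal('H'). Output: "H"
Token 2: literal('W'). Output: "HW"
Token 3: backref(off=1, len=1). Copied 'W' from pos 1. Output: "HWW"
Token 4: backref(off=3, len=1). Copied 'H' from pos 0. Output: "HWWH"
Token 5: backref(off=1, len=1). Buffer before: "HWWH" (len 4)
  byte 1: read out[3]='H', append. Buffer now: "HWWHH"

Answer: H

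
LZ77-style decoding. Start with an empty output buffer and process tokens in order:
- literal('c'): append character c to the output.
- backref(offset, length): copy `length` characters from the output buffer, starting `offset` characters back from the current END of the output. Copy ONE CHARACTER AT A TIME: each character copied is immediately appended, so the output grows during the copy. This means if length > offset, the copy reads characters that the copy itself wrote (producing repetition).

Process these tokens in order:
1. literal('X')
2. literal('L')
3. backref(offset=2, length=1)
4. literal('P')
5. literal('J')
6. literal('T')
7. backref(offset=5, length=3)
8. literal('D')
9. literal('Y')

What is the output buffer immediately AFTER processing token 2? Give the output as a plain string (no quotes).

Answer: XL

Derivation:
Token 1: literal('X'). Output: "X"
Token 2: literal('L'). Output: "XL"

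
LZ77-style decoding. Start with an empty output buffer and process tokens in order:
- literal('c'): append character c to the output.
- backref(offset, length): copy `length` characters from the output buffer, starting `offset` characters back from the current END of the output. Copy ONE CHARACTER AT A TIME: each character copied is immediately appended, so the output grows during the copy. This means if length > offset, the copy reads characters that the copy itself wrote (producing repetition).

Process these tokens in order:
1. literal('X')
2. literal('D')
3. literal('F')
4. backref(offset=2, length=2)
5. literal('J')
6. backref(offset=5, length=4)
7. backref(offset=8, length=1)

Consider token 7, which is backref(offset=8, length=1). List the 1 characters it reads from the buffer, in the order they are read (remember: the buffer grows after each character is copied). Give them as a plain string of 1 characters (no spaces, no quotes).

Token 1: literal('X'). Output: "X"
Token 2: literal('D'). Output: "XD"
Token 3: literal('F'). Output: "XDF"
Token 4: backref(off=2, len=2). Copied 'DF' from pos 1. Output: "XDFDF"
Token 5: literal('J'). Output: "XDFDFJ"
Token 6: backref(off=5, len=4). Copied 'DFDF' from pos 1. Output: "XDFDFJDFDF"
Token 7: backref(off=8, len=1). Buffer before: "XDFDFJDFDF" (len 10)
  byte 1: read out[2]='F', append. Buffer now: "XDFDFJDFDFF"

Answer: F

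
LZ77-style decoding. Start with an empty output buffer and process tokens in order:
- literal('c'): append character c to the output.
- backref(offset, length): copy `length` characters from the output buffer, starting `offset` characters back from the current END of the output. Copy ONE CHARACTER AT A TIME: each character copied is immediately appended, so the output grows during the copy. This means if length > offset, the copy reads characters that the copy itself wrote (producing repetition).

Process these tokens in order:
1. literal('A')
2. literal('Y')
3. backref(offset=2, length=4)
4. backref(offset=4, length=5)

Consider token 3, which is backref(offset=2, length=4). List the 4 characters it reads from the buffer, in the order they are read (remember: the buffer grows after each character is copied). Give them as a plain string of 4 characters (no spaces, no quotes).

Answer: AYAY

Derivation:
Token 1: literal('A'). Output: "A"
Token 2: literal('Y'). Output: "AY"
Token 3: backref(off=2, len=4). Buffer before: "AY" (len 2)
  byte 1: read out[0]='A', append. Buffer now: "AYA"
  byte 2: read out[1]='Y', append. Buffer now: "AYAY"
  byte 3: read out[2]='A', append. Buffer now: "AYAYA"
  byte 4: read out[3]='Y', append. Buffer now: "AYAYAY"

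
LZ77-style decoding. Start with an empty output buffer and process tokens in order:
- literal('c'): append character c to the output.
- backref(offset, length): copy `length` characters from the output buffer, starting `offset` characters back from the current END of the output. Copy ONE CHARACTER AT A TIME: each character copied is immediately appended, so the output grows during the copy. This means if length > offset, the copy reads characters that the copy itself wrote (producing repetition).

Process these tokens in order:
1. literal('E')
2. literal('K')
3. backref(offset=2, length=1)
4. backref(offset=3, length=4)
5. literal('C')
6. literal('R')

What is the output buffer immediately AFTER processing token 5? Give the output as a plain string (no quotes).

Answer: EKEEKEEC

Derivation:
Token 1: literal('E'). Output: "E"
Token 2: literal('K'). Output: "EK"
Token 3: backref(off=2, len=1). Copied 'E' from pos 0. Output: "EKE"
Token 4: backref(off=3, len=4) (overlapping!). Copied 'EKEE' from pos 0. Output: "EKEEKEE"
Token 5: literal('C'). Output: "EKEEKEEC"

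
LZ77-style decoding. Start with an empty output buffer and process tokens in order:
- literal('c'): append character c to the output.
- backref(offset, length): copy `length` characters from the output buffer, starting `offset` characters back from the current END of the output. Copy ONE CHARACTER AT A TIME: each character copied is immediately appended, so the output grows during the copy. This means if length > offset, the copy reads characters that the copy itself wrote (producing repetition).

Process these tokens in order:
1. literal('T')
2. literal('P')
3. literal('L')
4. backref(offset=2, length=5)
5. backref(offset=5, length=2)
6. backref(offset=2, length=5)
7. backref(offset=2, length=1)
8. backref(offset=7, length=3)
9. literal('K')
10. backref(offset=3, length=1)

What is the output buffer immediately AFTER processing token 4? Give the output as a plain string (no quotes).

Token 1: literal('T'). Output: "T"
Token 2: literal('P'). Output: "TP"
Token 3: literal('L'). Output: "TPL"
Token 4: backref(off=2, len=5) (overlapping!). Copied 'PLPLP' from pos 1. Output: "TPLPLPLP"

Answer: TPLPLPLP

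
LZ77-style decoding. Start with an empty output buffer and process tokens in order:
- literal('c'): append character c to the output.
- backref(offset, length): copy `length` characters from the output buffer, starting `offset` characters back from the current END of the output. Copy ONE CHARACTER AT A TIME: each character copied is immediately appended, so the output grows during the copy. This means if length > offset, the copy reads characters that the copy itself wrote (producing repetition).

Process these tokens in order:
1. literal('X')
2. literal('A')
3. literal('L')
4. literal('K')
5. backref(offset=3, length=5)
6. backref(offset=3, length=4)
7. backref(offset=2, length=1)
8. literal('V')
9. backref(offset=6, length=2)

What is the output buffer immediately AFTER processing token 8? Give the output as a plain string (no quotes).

Token 1: literal('X'). Output: "X"
Token 2: literal('A'). Output: "XA"
Token 3: literal('L'). Output: "XAL"
Token 4: literal('K'). Output: "XALK"
Token 5: backref(off=3, len=5) (overlapping!). Copied 'ALKAL' from pos 1. Output: "XALKALKAL"
Token 6: backref(off=3, len=4) (overlapping!). Copied 'KALK' from pos 6. Output: "XALKALKALKALK"
Token 7: backref(off=2, len=1). Copied 'L' from pos 11. Output: "XALKALKALKALKL"
Token 8: literal('V'). Output: "XALKALKALKALKLV"

Answer: XALKALKALKALKLV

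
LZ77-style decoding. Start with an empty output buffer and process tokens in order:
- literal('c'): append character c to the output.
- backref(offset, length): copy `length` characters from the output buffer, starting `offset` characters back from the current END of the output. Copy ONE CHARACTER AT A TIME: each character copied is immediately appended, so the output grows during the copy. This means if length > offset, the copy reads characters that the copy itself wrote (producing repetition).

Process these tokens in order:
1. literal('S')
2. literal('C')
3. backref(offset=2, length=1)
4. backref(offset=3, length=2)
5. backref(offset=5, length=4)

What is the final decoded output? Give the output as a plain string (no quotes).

Answer: SCSSCSCSS

Derivation:
Token 1: literal('S'). Output: "S"
Token 2: literal('C'). Output: "SC"
Token 3: backref(off=2, len=1). Copied 'S' from pos 0. Output: "SCS"
Token 4: backref(off=3, len=2). Copied 'SC' from pos 0. Output: "SCSSC"
Token 5: backref(off=5, len=4). Copied 'SCSS' from pos 0. Output: "SCSSCSCSS"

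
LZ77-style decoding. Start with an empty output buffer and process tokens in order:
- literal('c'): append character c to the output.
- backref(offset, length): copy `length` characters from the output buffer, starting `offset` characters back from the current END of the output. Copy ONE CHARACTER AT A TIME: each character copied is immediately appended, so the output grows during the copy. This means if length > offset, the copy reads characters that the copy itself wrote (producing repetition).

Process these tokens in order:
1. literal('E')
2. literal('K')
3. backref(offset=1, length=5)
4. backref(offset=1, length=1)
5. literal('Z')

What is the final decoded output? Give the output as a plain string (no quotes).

Token 1: literal('E'). Output: "E"
Token 2: literal('K'). Output: "EK"
Token 3: backref(off=1, len=5) (overlapping!). Copied 'KKKKK' from pos 1. Output: "EKKKKKK"
Token 4: backref(off=1, len=1). Copied 'K' from pos 6. Output: "EKKKKKKK"
Token 5: literal('Z'). Output: "EKKKKKKKZ"

Answer: EKKKKKKKZ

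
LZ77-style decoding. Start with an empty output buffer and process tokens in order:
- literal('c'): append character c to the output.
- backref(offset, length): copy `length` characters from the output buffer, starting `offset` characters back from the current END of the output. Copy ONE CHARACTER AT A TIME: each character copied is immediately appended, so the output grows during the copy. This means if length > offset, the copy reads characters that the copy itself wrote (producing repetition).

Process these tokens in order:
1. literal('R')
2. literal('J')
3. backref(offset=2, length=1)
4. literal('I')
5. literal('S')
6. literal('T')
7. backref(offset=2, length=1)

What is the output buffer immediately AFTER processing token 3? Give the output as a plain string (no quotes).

Token 1: literal('R'). Output: "R"
Token 2: literal('J'). Output: "RJ"
Token 3: backref(off=2, len=1). Copied 'R' from pos 0. Output: "RJR"

Answer: RJR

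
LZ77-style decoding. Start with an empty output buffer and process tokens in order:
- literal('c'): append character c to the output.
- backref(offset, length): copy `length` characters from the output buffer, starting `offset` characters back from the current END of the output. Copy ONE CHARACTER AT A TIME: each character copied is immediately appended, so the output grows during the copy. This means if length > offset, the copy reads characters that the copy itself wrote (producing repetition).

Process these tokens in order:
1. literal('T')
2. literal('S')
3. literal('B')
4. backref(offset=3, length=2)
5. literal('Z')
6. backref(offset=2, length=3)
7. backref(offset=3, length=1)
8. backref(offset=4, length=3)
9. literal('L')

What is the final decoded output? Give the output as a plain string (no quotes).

Answer: TSBTSZSZSSSZSL

Derivation:
Token 1: literal('T'). Output: "T"
Token 2: literal('S'). Output: "TS"
Token 3: literal('B'). Output: "TSB"
Token 4: backref(off=3, len=2). Copied 'TS' from pos 0. Output: "TSBTS"
Token 5: literal('Z'). Output: "TSBTSZ"
Token 6: backref(off=2, len=3) (overlapping!). Copied 'SZS' from pos 4. Output: "TSBTSZSZS"
Token 7: backref(off=3, len=1). Copied 'S' from pos 6. Output: "TSBTSZSZSS"
Token 8: backref(off=4, len=3). Copied 'SZS' from pos 6. Output: "TSBTSZSZSSSZS"
Token 9: literal('L'). Output: "TSBTSZSZSSSZSL"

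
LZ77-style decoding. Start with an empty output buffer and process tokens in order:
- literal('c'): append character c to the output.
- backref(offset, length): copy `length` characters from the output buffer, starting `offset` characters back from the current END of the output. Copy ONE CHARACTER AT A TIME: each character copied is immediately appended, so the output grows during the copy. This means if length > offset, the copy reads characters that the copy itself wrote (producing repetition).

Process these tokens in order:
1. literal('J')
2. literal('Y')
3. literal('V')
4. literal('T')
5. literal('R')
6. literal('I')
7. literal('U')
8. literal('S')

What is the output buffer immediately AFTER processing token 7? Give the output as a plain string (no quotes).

Token 1: literal('J'). Output: "J"
Token 2: literal('Y'). Output: "JY"
Token 3: literal('V'). Output: "JYV"
Token 4: literal('T'). Output: "JYVT"
Token 5: literal('R'). Output: "JYVTR"
Token 6: literal('I'). Output: "JYVTRI"
Token 7: literal('U'). Output: "JYVTRIU"

Answer: JYVTRIU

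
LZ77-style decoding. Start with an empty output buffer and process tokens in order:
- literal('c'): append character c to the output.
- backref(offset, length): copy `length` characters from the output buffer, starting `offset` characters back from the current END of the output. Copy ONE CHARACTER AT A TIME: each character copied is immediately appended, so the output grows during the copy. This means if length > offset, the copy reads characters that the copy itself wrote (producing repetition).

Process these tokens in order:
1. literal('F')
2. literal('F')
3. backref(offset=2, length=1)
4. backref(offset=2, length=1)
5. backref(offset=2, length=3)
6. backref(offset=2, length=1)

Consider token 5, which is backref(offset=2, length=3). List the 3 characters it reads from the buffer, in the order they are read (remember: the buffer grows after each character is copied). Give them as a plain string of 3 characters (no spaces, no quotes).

Answer: FFF

Derivation:
Token 1: literal('F'). Output: "F"
Token 2: literal('F'). Output: "FF"
Token 3: backref(off=2, len=1). Copied 'F' from pos 0. Output: "FFF"
Token 4: backref(off=2, len=1). Copied 'F' from pos 1. Output: "FFFF"
Token 5: backref(off=2, len=3). Buffer before: "FFFF" (len 4)
  byte 1: read out[2]='F', append. Buffer now: "FFFFF"
  byte 2: read out[3]='F', append. Buffer now: "FFFFFF"
  byte 3: read out[4]='F', append. Buffer now: "FFFFFFF"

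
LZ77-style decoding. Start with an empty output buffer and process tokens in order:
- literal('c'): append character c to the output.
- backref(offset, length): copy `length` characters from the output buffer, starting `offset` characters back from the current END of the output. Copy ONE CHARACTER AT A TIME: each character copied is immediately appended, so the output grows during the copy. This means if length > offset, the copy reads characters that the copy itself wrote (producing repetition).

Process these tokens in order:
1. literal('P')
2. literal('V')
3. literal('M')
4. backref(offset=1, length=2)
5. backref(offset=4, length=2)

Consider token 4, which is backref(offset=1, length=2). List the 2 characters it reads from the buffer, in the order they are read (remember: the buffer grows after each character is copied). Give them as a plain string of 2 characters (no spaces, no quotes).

Token 1: literal('P'). Output: "P"
Token 2: literal('V'). Output: "PV"
Token 3: literal('M'). Output: "PVM"
Token 4: backref(off=1, len=2). Buffer before: "PVM" (len 3)
  byte 1: read out[2]='M', append. Buffer now: "PVMM"
  byte 2: read out[3]='M', append. Buffer now: "PVMMM"

Answer: MM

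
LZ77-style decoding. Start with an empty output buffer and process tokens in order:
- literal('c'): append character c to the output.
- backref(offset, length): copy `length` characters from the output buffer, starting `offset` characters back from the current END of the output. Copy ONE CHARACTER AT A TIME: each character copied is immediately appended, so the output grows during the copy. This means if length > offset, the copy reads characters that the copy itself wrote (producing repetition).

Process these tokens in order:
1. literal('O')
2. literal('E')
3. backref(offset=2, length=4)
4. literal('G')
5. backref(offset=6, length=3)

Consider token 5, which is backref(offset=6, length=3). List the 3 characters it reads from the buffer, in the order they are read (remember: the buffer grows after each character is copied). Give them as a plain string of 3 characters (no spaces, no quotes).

Token 1: literal('O'). Output: "O"
Token 2: literal('E'). Output: "OE"
Token 3: backref(off=2, len=4) (overlapping!). Copied 'OEOE' from pos 0. Output: "OEOEOE"
Token 4: literal('G'). Output: "OEOEOEG"
Token 5: backref(off=6, len=3). Buffer before: "OEOEOEG" (len 7)
  byte 1: read out[1]='E', append. Buffer now: "OEOEOEGE"
  byte 2: read out[2]='O', append. Buffer now: "OEOEOEGEO"
  byte 3: read out[3]='E', append. Buffer now: "OEOEOEGEOE"

Answer: EOE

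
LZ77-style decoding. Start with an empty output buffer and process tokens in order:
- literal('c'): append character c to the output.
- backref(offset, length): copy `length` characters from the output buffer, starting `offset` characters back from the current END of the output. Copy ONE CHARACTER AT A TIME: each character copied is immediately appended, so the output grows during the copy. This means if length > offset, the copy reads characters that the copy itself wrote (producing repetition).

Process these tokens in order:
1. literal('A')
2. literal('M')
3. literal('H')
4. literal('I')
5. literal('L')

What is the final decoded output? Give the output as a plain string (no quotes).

Answer: AMHIL

Derivation:
Token 1: literal('A'). Output: "A"
Token 2: literal('M'). Output: "AM"
Token 3: literal('H'). Output: "AMH"
Token 4: literal('I'). Output: "AMHI"
Token 5: literal('L'). Output: "AMHIL"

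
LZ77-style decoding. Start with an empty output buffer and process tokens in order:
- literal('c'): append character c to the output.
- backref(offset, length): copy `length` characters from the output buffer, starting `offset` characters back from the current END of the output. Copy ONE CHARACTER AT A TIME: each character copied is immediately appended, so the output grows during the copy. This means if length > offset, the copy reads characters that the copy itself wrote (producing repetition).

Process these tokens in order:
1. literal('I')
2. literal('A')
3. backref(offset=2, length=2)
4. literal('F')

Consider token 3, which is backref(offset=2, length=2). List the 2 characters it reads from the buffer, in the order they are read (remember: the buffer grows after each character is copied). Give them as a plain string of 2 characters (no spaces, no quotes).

Answer: IA

Derivation:
Token 1: literal('I'). Output: "I"
Token 2: literal('A'). Output: "IA"
Token 3: backref(off=2, len=2). Buffer before: "IA" (len 2)
  byte 1: read out[0]='I', append. Buffer now: "IAI"
  byte 2: read out[1]='A', append. Buffer now: "IAIA"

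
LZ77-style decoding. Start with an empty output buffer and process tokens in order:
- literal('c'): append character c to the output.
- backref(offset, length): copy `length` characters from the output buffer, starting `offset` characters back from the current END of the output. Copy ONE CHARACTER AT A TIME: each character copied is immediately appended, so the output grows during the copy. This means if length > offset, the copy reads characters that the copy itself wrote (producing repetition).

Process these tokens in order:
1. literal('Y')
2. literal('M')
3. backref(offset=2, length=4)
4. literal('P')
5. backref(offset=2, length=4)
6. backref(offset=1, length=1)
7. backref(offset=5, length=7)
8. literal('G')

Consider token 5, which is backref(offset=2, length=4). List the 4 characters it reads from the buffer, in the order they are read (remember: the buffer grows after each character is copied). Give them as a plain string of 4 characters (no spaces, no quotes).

Token 1: literal('Y'). Output: "Y"
Token 2: literal('M'). Output: "YM"
Token 3: backref(off=2, len=4) (overlapping!). Copied 'YMYM' from pos 0. Output: "YMYMYM"
Token 4: literal('P'). Output: "YMYMYMP"
Token 5: backref(off=2, len=4). Buffer before: "YMYMYMP" (len 7)
  byte 1: read out[5]='M', append. Buffer now: "YMYMYMPM"
  byte 2: read out[6]='P', append. Buffer now: "YMYMYMPMP"
  byte 3: read out[7]='M', append. Buffer now: "YMYMYMPMPM"
  byte 4: read out[8]='P', append. Buffer now: "YMYMYMPMPMP"

Answer: MPMP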